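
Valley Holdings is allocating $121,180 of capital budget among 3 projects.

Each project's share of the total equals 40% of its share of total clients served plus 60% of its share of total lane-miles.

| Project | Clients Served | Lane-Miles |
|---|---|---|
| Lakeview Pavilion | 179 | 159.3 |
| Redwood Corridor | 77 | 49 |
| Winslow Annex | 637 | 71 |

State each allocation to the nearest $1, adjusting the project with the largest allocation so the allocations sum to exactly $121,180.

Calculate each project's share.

Totals — clients served 893, lane-miles 279.3.
Composite weights (40% clients served + 60% lane-miles): Lakeview Pavilion 0.4224; Redwood Corridor 0.1398; Winslow Annex 0.4379.
Pro-rata amounts: Lakeview Pavilion 51,185.44; Redwood Corridor 16,935.35; Winslow Annex 53,059.21.
Rounded to nearest $1: Lakeview Pavilion $51,185; Redwood Corridor $16,935; Winslow Annex $53,059. Sum = $121,179.
Difference $121,180 − $121,179 = +$1 applied to largest allocation (Winslow Annex): Winslow Annex becomes $53,060.

Lakeview Pavilion: $51,185; Redwood Corridor: $16,935; Winslow Annex: $53,060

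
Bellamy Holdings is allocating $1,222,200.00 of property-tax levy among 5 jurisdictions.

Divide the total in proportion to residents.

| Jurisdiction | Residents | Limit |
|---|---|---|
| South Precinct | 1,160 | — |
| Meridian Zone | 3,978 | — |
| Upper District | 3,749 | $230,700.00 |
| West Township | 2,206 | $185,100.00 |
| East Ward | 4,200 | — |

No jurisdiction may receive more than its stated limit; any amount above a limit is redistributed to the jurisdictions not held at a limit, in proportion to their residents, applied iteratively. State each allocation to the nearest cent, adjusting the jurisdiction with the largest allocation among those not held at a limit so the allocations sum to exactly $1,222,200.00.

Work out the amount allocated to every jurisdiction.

Total residents = 15,293.
Pro-rata shares before constraints: South Precinct 92,705.9439; Meridian Zone 317,917.4524; Upper District 299,616.0204; West Township 176,301.1312; East Ward 335,659.4520.
Held at cap: Upper District ($230,700.00); balance $991,500.00 reallocated over remaining residents 11,544.
Held at cap: West Township ($185,100.00); balance $806,400.00 reallocated over remaining residents 9,338.
Redistributed shares: South Precinct 100,173.9130 → $100,173.91; Meridian Zone 343,527.4363 → $343,527.44; East Ward 362,698.6507 → $362,698.65.

South Precinct: $100,173.91 · Meridian Zone: $343,527.44 · Upper District: $230,700.00 · West Township: $185,100.00 · East Ward: $362,698.65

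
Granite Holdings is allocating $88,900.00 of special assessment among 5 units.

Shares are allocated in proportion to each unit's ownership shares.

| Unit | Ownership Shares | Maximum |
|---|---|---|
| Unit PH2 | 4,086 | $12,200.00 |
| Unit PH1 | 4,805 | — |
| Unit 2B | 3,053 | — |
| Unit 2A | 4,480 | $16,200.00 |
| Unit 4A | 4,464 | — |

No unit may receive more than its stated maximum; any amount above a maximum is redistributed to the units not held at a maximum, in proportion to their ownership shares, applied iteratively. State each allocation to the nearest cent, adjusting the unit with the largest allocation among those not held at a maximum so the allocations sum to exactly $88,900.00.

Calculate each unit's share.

Sum of ownership shares: 20,888.
Proportional shares (ignoring caps): Unit PH2 17,390.1475; Unit PH1 20,450.2346; Unit 2B 12,993.6662; Unit 2A 19,067.0241; Unit 4A 18,998.9276.
Held at cap: Unit PH2 ($12,200.00), Unit 2A ($16,200.00); remaining pool $60,500.00 reallocated over remaining ownership shares 12,322.
Redistributed shares: Unit PH1 23,592.1522 → $23,592.15; Unit 2B 14,989.9773 → $14,989.98; Unit 4A 21,917.8705 → $21,917.87.

Unit PH2: $12,200.00 · Unit PH1: $23,592.15 · Unit 2B: $14,989.98 · Unit 2A: $16,200.00 · Unit 4A: $21,917.87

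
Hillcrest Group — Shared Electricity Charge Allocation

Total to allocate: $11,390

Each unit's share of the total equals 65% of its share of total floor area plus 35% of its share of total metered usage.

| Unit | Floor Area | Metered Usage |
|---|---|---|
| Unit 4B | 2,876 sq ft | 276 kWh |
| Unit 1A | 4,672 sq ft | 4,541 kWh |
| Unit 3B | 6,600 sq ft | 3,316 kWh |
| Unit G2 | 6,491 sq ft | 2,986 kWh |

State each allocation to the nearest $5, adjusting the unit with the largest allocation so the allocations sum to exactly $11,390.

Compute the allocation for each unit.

Totals — floor area 20,639, metered usage 11,119.
Combined weights (65% floor area + 35% metered usage): Unit 4B 0.0993; Unit 1A 0.2901; Unit 3B 0.3122; Unit G2 0.2984.
Raw shares: Unit 4B 1,130.62; Unit 1A 3,304.00; Unit 3B 3,556.40; Unit G2 3,398.99.
After rounding ($5): Unit 4B $1,130; Unit 1A $3,305; Unit 3B $3,555; Unit G2 $3,400. Sum = $11,390.
No rounding difference to absorb.

Unit 4B: $1,130 | Unit 1A: $3,305 | Unit 3B: $3,555 | Unit G2: $3,400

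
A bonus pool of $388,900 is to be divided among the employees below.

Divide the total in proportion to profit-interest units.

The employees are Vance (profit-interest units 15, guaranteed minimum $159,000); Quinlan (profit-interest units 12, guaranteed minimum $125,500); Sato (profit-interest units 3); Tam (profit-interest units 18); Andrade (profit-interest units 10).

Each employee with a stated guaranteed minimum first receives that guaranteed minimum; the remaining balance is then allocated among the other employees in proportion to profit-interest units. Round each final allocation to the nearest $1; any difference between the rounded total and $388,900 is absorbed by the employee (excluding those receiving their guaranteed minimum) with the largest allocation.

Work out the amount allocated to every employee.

Minimums first: Vance $159,000; Quinlan $125,500. Remaining pool $104,400.
Remaining pool split over remaining profit-interest units 31: Sato 10,103.23 → $10,103; Tam 60,619.35 → $60,619; Andrade 33,677.42 → $33,677.
Rounding difference +$1 applied to Tam → $60,620.

Vance: $159,000 | Quinlan: $125,500 | Sato: $10,103 | Tam: $60,620 | Andrade: $33,677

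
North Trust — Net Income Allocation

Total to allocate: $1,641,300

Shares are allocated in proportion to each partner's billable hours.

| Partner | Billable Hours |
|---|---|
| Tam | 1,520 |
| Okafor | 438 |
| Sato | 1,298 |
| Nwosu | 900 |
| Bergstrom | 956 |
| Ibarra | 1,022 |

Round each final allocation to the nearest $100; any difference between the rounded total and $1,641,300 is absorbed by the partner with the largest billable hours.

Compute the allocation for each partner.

Sum of billable hours: 1,520 + 438 + 1,298 + 900 + 956 + 1,022 = 6,134.
Pro-rata amounts: Tam 406,712.75; Okafor 117,197.49; Sato 347,311.28; Nwosu 240,816.76; Bergstrom 255,800.91; Ibarra 273,460.81.
After rounding ($100): Tam $406,700; Okafor $117,200; Sato $347,300; Nwosu $240,800; Bergstrom $255,800; Ibarra $273,500. Sum = $1,641,300.
No rounding difference to absorb.

Tam: $406,700 | Okafor: $117,200 | Sato: $347,300 | Nwosu: $240,800 | Bergstrom: $255,800 | Ibarra: $273,500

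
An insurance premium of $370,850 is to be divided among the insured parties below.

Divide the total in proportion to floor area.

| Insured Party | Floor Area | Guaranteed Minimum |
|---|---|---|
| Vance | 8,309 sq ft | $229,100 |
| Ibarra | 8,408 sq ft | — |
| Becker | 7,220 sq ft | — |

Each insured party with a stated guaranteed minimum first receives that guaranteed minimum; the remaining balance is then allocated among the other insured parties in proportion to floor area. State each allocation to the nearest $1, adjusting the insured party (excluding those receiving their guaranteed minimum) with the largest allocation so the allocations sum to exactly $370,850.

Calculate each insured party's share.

Vance: $229,100; Ibarra: $76,263; Becker: $65,487

Fund the minimums — Vance $229,100. Balance $141,750.
Balance split over remaining floor area 15,628: Ibarra 76,262.73 → $76,263; Becker 65,487.27 → $65,487.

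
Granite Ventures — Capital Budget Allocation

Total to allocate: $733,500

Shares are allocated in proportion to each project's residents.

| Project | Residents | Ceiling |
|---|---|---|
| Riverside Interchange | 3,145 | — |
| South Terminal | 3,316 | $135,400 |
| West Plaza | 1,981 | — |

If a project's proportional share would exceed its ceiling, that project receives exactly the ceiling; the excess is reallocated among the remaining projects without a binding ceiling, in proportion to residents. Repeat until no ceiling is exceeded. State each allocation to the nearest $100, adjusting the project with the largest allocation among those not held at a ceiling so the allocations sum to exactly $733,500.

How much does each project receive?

Riverside Interchange: $367,000; South Terminal: $135,400; West Plaza: $231,100

Combined residents = 8,442.
Proportional shares (ignoring caps): Riverside Interchange 273,259.59; South Terminal 288,117.27; West Plaza 172,123.13.
Cap binds for South Terminal ($135,400); balance $598,100 reallocated over remaining residents 5,126.
Remaining shares: Riverside Interchange 366,957.57 → $367,000; West Plaza 231,142.43 → $231,100.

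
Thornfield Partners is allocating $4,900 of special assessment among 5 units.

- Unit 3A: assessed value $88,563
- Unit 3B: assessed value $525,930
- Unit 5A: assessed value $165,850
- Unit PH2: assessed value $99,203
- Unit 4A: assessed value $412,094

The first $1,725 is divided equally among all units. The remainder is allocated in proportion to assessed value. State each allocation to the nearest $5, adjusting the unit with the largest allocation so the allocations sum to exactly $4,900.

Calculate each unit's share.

Equal tier: $1,725 ÷ 5 = $345 apiece.
Remainder $3,175 by assessed value (total 1,291,640): Unit 3A 217.70 → $220; Unit 3B 1,292.80 → $1,295; Unit 5A 407.68 → $410; Unit PH2 243.85 → $245; Unit 4A 1,012.97 → $1,015.
Rounding difference −$10 on remainder applied to Unit 3B.
Totals: Unit 3A $345 + $220 = $565; Unit 3B $345 + $1,285 = $1,630; Unit 5A $345 + $410 = $755; Unit PH2 $345 + $245 = $590; Unit 4A $345 + $1,015 = $1,360.

Unit 3A: $565 · Unit 3B: $1,630 · Unit 5A: $755 · Unit PH2: $590 · Unit 4A: $1,360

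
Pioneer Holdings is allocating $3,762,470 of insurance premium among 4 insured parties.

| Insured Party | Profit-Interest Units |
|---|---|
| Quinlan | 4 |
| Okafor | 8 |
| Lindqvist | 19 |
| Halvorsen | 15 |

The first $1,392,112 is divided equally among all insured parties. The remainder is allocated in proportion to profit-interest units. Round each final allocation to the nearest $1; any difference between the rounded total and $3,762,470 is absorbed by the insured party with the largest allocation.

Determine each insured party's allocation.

First tranche $1,392,112 split equally: $348,028 each.
Remainder $2,370,358 by profit-interest units (total 46): Quinlan 206,118.09 → $206,118; Okafor 412,236.17 → $412,236; Lindqvist 979,060.91 → $979,061; Halvorsen 772,942.83 → $772,943.
Totals: Quinlan $348,028 + $206,118 = $554,146; Okafor $348,028 + $412,236 = $760,264; Lindqvist $348,028 + $979,061 = $1,327,089; Halvorsen $348,028 + $772,943 = $1,120,971.

Quinlan: $554,146; Okafor: $760,264; Lindqvist: $1,327,089; Halvorsen: $1,120,971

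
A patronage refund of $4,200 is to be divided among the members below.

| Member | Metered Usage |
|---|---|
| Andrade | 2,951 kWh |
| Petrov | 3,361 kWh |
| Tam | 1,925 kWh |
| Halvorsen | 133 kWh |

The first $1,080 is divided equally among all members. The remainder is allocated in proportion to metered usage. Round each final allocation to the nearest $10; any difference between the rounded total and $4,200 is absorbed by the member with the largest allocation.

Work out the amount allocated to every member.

Equal tier: $1,080 ÷ 4 = $270 apiece.
Remainder $3,120 by metered usage (total 8,370): Andrade 1,100.01 → $1,100; Petrov 1,252.85 → $1,250; Tam 717.56 → $720; Halvorsen 49.58 → $50.
Totals: Andrade $270 + $1,100 = $1,370; Petrov $270 + $1,250 = $1,520; Tam $270 + $720 = $990; Halvorsen $270 + $50 = $320.

Andrade: $1,370 · Petrov: $1,520 · Tam: $990 · Halvorsen: $320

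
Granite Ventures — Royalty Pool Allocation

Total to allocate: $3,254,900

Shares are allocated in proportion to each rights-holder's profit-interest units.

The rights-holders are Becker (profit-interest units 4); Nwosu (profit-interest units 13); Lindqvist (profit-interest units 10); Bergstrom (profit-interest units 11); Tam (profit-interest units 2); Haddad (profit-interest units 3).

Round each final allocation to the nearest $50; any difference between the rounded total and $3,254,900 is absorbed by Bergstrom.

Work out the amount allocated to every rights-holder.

Becker: $302,800; Nwosu: $984,050; Lindqvist: $756,950; Bergstrom: $832,600; Tam: $151,400; Haddad: $227,100

Sum of profit-interest units: 43.
Proportional shares: Becker 4/43 × $3,254,900 = 302,781.40; Nwosu 13/43 × $3,254,900 = 984,039.53; Lindqvist 10/43 × $3,254,900 = 756,953.49; Bergstrom 11/43 × $3,254,900 = 832,648.84; Tam 2/43 × $3,254,900 = 151,390.70; Haddad 3/43 × $3,254,900 = 227,086.05.
At nearest $50: Becker $302,800; Nwosu $984,050; Lindqvist $756,950; Bergstrom $832,650; Tam $151,400; Haddad $227,100. Sum = $3,254,950.
Difference $3,254,900 − $3,254,950 = −$50 applied to Bergstrom: Bergstrom becomes $832,600.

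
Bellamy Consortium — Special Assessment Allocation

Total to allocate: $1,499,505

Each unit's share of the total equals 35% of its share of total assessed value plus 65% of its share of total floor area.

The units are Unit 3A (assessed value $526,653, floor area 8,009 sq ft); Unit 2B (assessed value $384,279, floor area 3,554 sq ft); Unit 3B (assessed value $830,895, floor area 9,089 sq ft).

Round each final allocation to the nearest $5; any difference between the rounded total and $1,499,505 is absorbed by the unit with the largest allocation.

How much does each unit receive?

Totals — assessed value 1,741,827, floor area 20,652.
Blended shares (35% assessed value + 65% floor area): Unit 3A 0.3579; Unit 2B 0.1891; Unit 3B 0.4530.
Unrounded shares: Unit 3A 536,672.38; Unit 2B 283,518.67; Unit 3B 679,313.96.
After rounding ($5): Unit 3A $536,670; Unit 2B $283,520; Unit 3B $679,315. Sum = $1,499,505.
Sum already equals the total — no adjustment.

Unit 3A: $536,670; Unit 2B: $283,520; Unit 3B: $679,315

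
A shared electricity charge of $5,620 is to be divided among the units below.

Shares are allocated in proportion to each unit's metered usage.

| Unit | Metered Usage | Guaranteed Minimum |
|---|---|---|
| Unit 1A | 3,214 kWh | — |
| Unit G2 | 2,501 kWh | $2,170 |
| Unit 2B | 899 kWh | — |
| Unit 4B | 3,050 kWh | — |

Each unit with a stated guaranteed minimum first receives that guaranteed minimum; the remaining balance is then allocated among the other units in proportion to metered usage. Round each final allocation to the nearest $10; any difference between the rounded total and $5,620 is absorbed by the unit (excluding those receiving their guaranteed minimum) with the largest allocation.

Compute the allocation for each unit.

Unit 1A: $1,550 · Unit G2: $2,170 · Unit 2B: $430 · Unit 4B: $1,470

Fund the minimums — Unit G2 $2,170. Balance $3,450.
Balance split over remaining metered usage 7,163: Unit 1A 1,548.00 → $1,550; Unit 2B 433.00 → $430; Unit 4B 1,469.01 → $1,470.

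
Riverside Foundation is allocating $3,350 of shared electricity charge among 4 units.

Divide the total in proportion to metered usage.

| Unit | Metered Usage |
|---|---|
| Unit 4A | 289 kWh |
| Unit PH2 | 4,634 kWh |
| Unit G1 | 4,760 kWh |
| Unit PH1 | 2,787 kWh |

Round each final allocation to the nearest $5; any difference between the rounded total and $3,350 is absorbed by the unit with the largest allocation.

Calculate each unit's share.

Unit 4A: $80; Unit PH2: $1,245; Unit G1: $1,275; Unit PH1: $750

Metered usage total: 12,470.
Proportional shares: Unit 4A 289/12,470 × $3,350 = 77.64; Unit PH2 4,634/12,470 × $3,350 = 1,244.90; Unit G1 4,760/12,470 × $3,350 = 1,278.75; Unit PH1 2,787/12,470 × $3,350 = 748.71.
At nearest $5: Unit 4A $80; Unit PH2 $1,245; Unit G1 $1,280; Unit PH1 $750. Sum = $3,355.
Difference $3,350 − $3,355 = −$5 applied to largest allocation (Unit G1): Unit G1 becomes $1,275.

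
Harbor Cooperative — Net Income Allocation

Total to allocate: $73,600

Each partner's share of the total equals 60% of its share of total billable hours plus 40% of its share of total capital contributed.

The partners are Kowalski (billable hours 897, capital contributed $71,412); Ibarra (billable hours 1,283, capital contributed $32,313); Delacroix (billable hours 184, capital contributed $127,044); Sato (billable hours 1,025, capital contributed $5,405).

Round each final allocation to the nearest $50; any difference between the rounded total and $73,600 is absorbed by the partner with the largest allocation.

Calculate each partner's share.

Kowalski: $20,600 | Ibarra: $20,700 | Delacroix: $18,250 | Sato: $14,050

Billable hours total 3,389; capital contributed total 236,174.
Combined weights (60% billable hours + 40% capital contributed): Kowalski 0.2798; Ibarra 0.2819; Delacroix 0.2477; Sato 0.1906.
Pro-rata amounts: Kowalski 20,590.04; Ibarra 20,745.93; Delacroix 18,234.12; Sato 14,029.91.
At nearest $50: Kowalski $20,600; Ibarra $20,750; Delacroix $18,250; Sato $14,050. Sum = $73,650.
Difference $73,600 − $73,650 = −$50 applied to largest allocation (Ibarra): Ibarra becomes $20,700.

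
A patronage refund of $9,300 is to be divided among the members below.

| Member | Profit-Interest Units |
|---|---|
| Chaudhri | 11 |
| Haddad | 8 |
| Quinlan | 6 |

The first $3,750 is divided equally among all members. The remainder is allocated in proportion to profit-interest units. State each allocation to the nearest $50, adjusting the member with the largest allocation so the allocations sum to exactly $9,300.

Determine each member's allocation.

Chaudhri: $3,650 | Haddad: $3,050 | Quinlan: $2,600

$3,750 shared equally gives $1,250 per member.
Remainder $5,550 by profit-interest units (total 25): Chaudhri 2,442.00 → $2,450; Haddad 1,776.00 → $1,800; Quinlan 1,332.00 → $1,350.
Rounding difference −$50 on remainder applied to Chaudhri.
Totals: Chaudhri $1,250 + $2,400 = $3,650; Haddad $1,250 + $1,800 = $3,050; Quinlan $1,250 + $1,350 = $2,600.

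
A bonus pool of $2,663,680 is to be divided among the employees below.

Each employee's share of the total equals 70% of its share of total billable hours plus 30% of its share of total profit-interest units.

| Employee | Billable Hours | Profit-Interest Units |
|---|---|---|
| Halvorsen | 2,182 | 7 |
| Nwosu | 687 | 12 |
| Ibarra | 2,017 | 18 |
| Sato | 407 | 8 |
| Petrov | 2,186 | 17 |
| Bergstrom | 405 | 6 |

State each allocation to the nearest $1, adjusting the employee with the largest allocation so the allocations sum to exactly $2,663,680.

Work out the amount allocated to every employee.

Totals — billable hours 7,884, profit-interest units 68.
Combined weights (70% billable hours + 30% profit-interest units): Halvorsen 0.2246; Nwosu 0.1139; Ibarra 0.2585; Sato 0.0714; Petrov 0.2691; Bergstrom 0.0624.
Unrounded shares: Halvorsen 598,306.47; Nwosu 303,494.72; Ibarra 688,550.59; Sato 190,268.25; Petrov 716,767.77; Bergstrom 166,292.19.
After rounding ($1): Halvorsen $598,306; Nwosu $303,495; Ibarra $688,551; Sato $190,268; Petrov $716,768; Bergstrom $166,292. Sum = $2,663,680.
No rounding difference to absorb.

Halvorsen: $598,306 · Nwosu: $303,495 · Ibarra: $688,551 · Sato: $190,268 · Petrov: $716,768 · Bergstrom: $166,292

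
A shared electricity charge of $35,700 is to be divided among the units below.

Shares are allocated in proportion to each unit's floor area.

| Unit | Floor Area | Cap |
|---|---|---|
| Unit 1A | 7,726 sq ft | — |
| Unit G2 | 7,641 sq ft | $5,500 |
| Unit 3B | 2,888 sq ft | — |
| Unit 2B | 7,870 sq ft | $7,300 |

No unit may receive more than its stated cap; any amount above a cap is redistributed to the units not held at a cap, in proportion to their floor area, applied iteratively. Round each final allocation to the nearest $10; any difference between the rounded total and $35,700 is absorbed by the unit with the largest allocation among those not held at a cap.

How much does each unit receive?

Unit 1A: $16,670 · Unit G2: $5,500 · Unit 3B: $6,230 · Unit 2B: $7,300

Combined floor area = 26,125.
Pro-rata shares before constraints: Unit 1A 10,557.63; Unit G2 10,441.48; Unit 3B 3,946.47; Unit 2B 10,754.41.
Cap binds for Unit G2 ($5,500), Unit 2B ($7,300); balance $22,900 reallocated over remaining floor area 10,614.
Remaining shares: Unit 1A 16,669.06 → $16,670; Unit 3B 6,230.94 → $6,230.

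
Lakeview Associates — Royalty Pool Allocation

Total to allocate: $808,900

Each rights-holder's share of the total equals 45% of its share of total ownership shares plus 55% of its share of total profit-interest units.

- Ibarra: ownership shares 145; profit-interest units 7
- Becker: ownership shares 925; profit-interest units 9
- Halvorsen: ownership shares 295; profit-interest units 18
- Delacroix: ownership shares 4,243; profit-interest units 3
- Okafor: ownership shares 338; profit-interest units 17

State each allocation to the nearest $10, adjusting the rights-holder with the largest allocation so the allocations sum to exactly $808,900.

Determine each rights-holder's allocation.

Totals — ownership shares 5,946, profit-interest units 54.
Composite weights (45% ownership shares + 55% profit-interest units): Ibarra 0.0823; Becker 0.1617; Halvorsen 0.2057; Delacroix 0.3517; Okafor 0.1987.
Pro-rata amounts: Ibarra 66,548.25; Becker 130,776.25; Halvorsen 166,357.78; Delacroix 284,466.34; Okafor 160,751.38.
After rounding ($10): Ibarra $66,550; Becker $130,780; Halvorsen $166,360; Delacroix $284,470; Okafor $160,750. Sum = $808,910.
Difference $808,900 − $808,910 = −$10 applied to largest allocation (Delacroix): Delacroix becomes $284,460.

Ibarra: $66,550 | Becker: $130,780 | Halvorsen: $166,360 | Delacroix: $284,460 | Okafor: $160,750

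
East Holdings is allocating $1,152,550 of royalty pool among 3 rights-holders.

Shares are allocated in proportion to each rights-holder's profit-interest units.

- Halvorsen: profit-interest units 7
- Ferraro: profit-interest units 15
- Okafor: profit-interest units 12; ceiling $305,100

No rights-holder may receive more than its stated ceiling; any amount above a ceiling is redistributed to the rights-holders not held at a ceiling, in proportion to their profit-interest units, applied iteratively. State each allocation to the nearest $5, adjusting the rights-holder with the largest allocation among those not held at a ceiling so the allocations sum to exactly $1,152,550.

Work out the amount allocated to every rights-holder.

Total profit-interest units = 34.
Unconstrained shares: Halvorsen 237,289.71; Ferraro 508,477.94; Okafor 406,782.35.
Held at cap: Okafor ($305,100); balance $847,450 reallocated over remaining profit-interest units 22.
Remaining shares: Halvorsen 269,643.18 → $269,645; Ferraro 577,806.82 → $577,805.

Halvorsen: $269,645 | Ferraro: $577,805 | Okafor: $305,100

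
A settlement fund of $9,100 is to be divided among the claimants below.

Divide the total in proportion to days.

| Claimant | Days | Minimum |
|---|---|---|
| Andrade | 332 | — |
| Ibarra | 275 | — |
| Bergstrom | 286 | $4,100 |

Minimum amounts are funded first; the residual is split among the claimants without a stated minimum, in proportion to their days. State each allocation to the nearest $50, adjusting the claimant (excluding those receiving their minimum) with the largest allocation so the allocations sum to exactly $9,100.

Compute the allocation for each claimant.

Guaranteed amounts: Bergstrom $4,100. Residual $5,000.
Residual split over remaining days 607: Andrade 2,734.76 → $2,750; Ibarra 2,265.24 → $2,250.

Andrade: $2,750 | Ibarra: $2,250 | Bergstrom: $4,100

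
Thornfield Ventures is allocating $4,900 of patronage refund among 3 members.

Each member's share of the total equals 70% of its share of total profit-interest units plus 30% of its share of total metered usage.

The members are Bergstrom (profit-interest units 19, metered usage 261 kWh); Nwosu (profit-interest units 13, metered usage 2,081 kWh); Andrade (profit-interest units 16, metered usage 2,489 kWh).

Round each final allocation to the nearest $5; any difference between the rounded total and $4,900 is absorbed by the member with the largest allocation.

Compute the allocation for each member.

Totals — profit-interest units 48, metered usage 4,831.
Composite weights (70% profit-interest units + 30% metered usage): Bergstrom 0.2933; Nwosu 0.3188; Andrade 0.3879.
Proportional shares: Bergstrom 1,437.13; Nwosu 1,562.18; Andrade 1,900.70.
Rounded to nearest $5: Bergstrom $1,435; Nwosu $1,560; Andrade $1,900. Sum = $4,895.
Difference $4,900 − $4,895 = +$5 applied to largest allocation (Andrade): Andrade becomes $1,905.

Bergstrom: $1,435; Nwosu: $1,560; Andrade: $1,905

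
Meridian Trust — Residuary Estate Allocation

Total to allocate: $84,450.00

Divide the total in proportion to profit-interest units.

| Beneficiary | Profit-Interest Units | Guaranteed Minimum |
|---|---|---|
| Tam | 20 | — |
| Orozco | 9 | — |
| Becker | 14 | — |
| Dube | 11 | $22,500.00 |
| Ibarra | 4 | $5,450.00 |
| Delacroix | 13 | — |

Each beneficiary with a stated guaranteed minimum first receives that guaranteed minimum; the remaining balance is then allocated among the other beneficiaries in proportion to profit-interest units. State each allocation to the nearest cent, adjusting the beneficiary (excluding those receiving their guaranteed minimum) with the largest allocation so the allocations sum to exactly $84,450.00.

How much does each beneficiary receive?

Guaranteed amounts: Dube $22,500.00; Ibarra $5,450.00. Residual $56,500.00.
Residual split over remaining profit-interest units 56: Tam 20,178.5714 → $20,178.57; Orozco 9,080.3571 → $9,080.36; Becker 14,125.0000 → $14,125.00; Delacroix 13,116.0714 → $13,116.07.

Tam: $20,178.57 · Orozco: $9,080.36 · Becker: $14,125.00 · Dube: $22,500.00 · Ibarra: $5,450.00 · Delacroix: $13,116.07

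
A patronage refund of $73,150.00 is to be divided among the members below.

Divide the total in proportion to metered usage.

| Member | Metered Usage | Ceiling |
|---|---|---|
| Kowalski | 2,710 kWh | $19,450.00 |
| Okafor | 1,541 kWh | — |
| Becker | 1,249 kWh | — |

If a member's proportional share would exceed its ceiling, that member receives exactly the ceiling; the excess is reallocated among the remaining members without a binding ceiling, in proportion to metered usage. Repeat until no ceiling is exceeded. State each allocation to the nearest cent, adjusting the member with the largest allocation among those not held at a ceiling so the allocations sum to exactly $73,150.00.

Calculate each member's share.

Kowalski: $19,450.00; Okafor: $29,660.11; Becker: $24,039.89

Total metered usage = 5,500.
Pro-rata shares before constraints: Kowalski 36,043.0000; Okafor 20,495.3000; Becker 16,611.7000.
Held at cap: Kowalski ($19,450.00); residual $53,700.00 reallocated over remaining metered usage 2,790.
Redistributed shares: Okafor 29,660.1075 → $29,660.11; Becker 24,039.8925 → $24,039.89.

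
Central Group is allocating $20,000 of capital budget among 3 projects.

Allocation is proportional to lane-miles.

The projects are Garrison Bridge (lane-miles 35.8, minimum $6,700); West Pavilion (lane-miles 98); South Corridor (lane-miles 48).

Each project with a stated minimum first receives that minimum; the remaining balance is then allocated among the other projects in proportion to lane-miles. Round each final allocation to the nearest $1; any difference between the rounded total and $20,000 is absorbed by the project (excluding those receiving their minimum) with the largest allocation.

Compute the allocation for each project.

Garrison Bridge: $6,700 | West Pavilion: $8,927 | South Corridor: $4,373

Minimums first: Garrison Bridge $6,700. Residual $13,300.
Residual split over remaining lane-miles 146: West Pavilion 8,927.40 → $8,927; South Corridor 4,372.60 → $4,373.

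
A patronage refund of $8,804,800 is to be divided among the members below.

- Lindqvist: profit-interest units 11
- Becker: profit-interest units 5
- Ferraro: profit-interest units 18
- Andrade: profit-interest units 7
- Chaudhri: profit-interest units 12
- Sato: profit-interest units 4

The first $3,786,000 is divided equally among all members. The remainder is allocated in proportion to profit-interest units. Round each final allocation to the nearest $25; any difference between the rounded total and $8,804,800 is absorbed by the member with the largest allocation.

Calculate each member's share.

First tranche $3,786,000 split equally: $631,000 each.
Remainder $5,018,800 by profit-interest units (total 57): Lindqvist 968,540.35 → $968,550; Becker 440,245.61 → $440,250; Ferraro 1,584,884.21 → $1,584,875; Andrade 616,343.86 → $616,350; Chaudhri 1,056,589.47 → $1,056,600; Sato 352,196.49 → $352,200.
Rounding difference −$25 on remainder applied to Ferraro.
Totals: Lindqvist $631,000 + $968,550 = $1,599,550; Becker $631,000 + $440,250 = $1,071,250; Ferraro $631,000 + $1,584,850 = $2,215,850; Andrade $631,000 + $616,350 = $1,247,350; Chaudhri $631,000 + $1,056,600 = $1,687,600; Sato $631,000 + $352,200 = $983,200.

Lindqvist: $1,599,550 | Becker: $1,071,250 | Ferraro: $2,215,850 | Andrade: $1,247,350 | Chaudhri: $1,687,600 | Sato: $983,200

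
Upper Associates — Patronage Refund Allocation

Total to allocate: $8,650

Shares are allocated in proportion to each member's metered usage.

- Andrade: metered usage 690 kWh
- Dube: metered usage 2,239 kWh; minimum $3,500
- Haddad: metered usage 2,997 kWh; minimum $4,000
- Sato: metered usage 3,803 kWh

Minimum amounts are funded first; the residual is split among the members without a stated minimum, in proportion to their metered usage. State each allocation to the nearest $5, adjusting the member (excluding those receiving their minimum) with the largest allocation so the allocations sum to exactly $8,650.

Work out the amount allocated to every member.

Andrade: $175 · Dube: $3,500 · Haddad: $4,000 · Sato: $975

Minimums first: Dube $3,500; Haddad $4,000. Balance $1,150.
Balance split over remaining metered usage 4,493: Andrade 176.61 → $175; Sato 973.39 → $975.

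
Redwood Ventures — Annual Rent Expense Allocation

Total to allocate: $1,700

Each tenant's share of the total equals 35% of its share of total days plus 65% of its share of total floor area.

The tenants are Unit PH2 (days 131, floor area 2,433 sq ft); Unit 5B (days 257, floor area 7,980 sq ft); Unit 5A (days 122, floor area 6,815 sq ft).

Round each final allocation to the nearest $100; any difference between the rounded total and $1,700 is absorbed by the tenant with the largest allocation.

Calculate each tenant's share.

Days total 510; floor area total 17,228.
Combined weights (35% days + 65% floor area): Unit PH2 0.1817; Unit 5B 0.4775; Unit 5A 0.3409.
Raw shares: Unit PH2 308.89; Unit 5B 811.67; Unit 5A 579.45.
After rounding ($100): Unit PH2 $300; Unit 5B $800; Unit 5A $600. Sum = $1,700.
Rounded total matches; no reconciliation needed.

Unit PH2: $300 · Unit 5B: $800 · Unit 5A: $600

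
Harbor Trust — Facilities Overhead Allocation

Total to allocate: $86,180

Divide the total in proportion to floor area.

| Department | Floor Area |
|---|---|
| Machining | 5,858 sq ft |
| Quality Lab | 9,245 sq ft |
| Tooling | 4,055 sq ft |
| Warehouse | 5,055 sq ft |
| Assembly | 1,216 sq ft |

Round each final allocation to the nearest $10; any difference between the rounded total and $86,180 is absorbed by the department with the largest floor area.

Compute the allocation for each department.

Machining: $19,850; Quality Lab: $31,340; Tooling: $13,740; Warehouse: $17,130; Assembly: $4,120

Floor area total: 25,429.
Unrounded shares: Machining 5,858/25,429 × $86,180 = 19,853.02; Quality Lab 9,245/25,429 × $86,180 = 31,331.71; Tooling 4,055/25,429 × $86,180 = 13,742.57; Warehouse 5,055/25,429 × $86,180 = 17,131.62; Assembly 1,216/25,429 × $86,180 = 4,121.08.
At nearest $10: Machining $19,850; Quality Lab $31,330; Tooling $13,740; Warehouse $17,130; Assembly $4,120. Sum = $86,170.
Difference $86,180 − $86,170 = +$10 applied to largest floor area (Quality Lab): Quality Lab becomes $31,340.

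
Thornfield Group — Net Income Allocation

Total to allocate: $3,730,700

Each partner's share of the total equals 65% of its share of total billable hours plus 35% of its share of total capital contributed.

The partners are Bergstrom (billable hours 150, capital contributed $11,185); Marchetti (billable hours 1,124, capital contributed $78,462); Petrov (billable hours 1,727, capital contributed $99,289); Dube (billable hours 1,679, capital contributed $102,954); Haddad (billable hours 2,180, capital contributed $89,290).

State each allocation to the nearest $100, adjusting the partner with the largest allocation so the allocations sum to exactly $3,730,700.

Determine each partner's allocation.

Totals — billable hours 6,860, capital contributed 381,180.
Composite weights (65% billable hours + 35% capital contributed): Bergstrom 0.0245; Marchetti 0.1785; Petrov 0.2548; Dube 0.2536; Haddad 0.2885.
Raw shares: Bergstrom 91,338.39; Marchetti 666,099.23; Petrov 950,598.49; Dube 946,185.45; Haddad 1,076,478.44.
After rounding ($100): Bergstrom $91,300; Marchetti $666,100; Petrov $950,600; Dube $946,200; Haddad $1,076,500. Sum = $3,730,700.
Sum already equals the total — no adjustment.

Bergstrom: $91,300 | Marchetti: $666,100 | Petrov: $950,600 | Dube: $946,200 | Haddad: $1,076,500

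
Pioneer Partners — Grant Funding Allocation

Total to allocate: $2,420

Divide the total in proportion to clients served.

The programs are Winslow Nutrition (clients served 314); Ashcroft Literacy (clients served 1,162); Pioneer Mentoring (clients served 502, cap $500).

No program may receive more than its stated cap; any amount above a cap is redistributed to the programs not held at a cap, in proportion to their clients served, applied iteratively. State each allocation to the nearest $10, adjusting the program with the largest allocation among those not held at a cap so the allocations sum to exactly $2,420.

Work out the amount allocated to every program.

Combined clients served = 1,978.
Proportional shares (ignoring caps): Winslow Nutrition 384.17; Ashcroft Literacy 1,421.66; Pioneer Mentoring 614.18.
Capped: Pioneer Mentoring ($500); balance $1,920 reallocated over remaining clients served 1,476.
Redistributed shares: Winslow Nutrition 408.46 → $410; Ashcroft Literacy 1,511.54 → $1,510.

Winslow Nutrition: $410 · Ashcroft Literacy: $1,510 · Pioneer Mentoring: $500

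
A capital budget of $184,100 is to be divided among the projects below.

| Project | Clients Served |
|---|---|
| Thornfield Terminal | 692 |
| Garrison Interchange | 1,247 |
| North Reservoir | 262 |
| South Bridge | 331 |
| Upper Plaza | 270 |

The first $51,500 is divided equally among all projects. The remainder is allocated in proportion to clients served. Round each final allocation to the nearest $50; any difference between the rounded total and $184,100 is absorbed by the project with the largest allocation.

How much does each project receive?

First tranche $51,500 split equally: $10,300 each.
Remainder $132,600 by clients served (total 2,802): Thornfield Terminal 32,747.75 → $32,750; Garrison Interchange 59,012.21 → $59,000; North Reservoir 12,398.72 → $12,400; South Bridge 15,664.03 → $15,650; Upper Plaza 12,777.30 → $12,800.
Totals: Thornfield Terminal $10,300 + $32,750 = $43,050; Garrison Interchange $10,300 + $59,000 = $69,300; North Reservoir $10,300 + $12,400 = $22,700; South Bridge $10,300 + $15,650 = $25,950; Upper Plaza $10,300 + $12,800 = $23,100.

Thornfield Terminal: $43,050; Garrison Interchange: $69,300; North Reservoir: $22,700; South Bridge: $25,950; Upper Plaza: $23,100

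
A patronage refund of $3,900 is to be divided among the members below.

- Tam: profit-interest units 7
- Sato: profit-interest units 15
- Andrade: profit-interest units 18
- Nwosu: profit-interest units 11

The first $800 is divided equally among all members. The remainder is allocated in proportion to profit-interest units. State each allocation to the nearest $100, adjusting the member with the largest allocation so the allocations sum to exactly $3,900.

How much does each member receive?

Tam: $600 | Sato: $1,100 | Andrade: $1,300 | Nwosu: $900

$800 shared equally gives $200 per member.
Remainder $3,100 by profit-interest units (total 51): Tam 425.49 → $400; Sato 911.76 → $900; Andrade 1,094.12 → $1,100; Nwosu 668.63 → $700.
Totals: Tam $200 + $400 = $600; Sato $200 + $900 = $1,100; Andrade $200 + $1,100 = $1,300; Nwosu $200 + $700 = $900.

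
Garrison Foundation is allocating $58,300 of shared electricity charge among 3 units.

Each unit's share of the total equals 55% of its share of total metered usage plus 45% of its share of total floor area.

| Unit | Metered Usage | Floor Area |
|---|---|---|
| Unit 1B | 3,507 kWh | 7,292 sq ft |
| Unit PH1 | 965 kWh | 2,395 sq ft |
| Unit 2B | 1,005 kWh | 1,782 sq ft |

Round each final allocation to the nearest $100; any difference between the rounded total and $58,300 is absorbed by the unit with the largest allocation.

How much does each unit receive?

Metered usage total 5,477; floor area total 11,469.
Blended shares (55% metered usage + 45% floor area): Unit 1B 0.6383; Unit PH1 0.1909; Unit 2B 0.1708.
Unrounded shares: Unit 1B 37,211.91; Unit PH1 11,128.07; Unit 2B 9,960.03.
After rounding ($100): Unit 1B $37,200; Unit PH1 $11,100; Unit 2B $10,000. Sum = $58,300.
Sum already equals the total — no adjustment.

Unit 1B: $37,200 | Unit PH1: $11,100 | Unit 2B: $10,000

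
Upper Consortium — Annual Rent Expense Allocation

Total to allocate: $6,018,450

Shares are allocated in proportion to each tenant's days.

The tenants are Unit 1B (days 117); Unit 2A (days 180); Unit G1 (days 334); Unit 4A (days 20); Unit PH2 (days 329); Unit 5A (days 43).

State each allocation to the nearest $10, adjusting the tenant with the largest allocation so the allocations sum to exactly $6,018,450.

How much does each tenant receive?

Unit 1B: $688,330 · Unit 2A: $1,058,960 · Unit G1: $1,964,980 · Unit 4A: $117,660 · Unit PH2: $1,935,550 · Unit 5A: $252,970

Combined days = 1,023.
Raw shares: Unit 1B 117/1,023 × $6,018,450 = 688,327.13; Unit 2A 180/1,023 × $6,018,450 = 1,058,964.81; Unit G1 334/1,023 × $6,018,450 = 1,964,968.04; Unit 4A 20/1,023 × $6,018,450 = 117,662.76; Unit PH2 329/1,023 × $6,018,450 = 1,935,552.35; Unit 5A 43/1,023 × $6,018,450 = 252,974.93.
At nearest $10: Unit 1B $688,330; Unit 2A $1,058,960; Unit G1 $1,964,970; Unit 4A $117,660; Unit PH2 $1,935,550; Unit 5A $252,970. Sum = $6,018,440.
Difference $6,018,450 − $6,018,440 = +$10 applied to largest allocation (Unit G1): Unit G1 becomes $1,964,980.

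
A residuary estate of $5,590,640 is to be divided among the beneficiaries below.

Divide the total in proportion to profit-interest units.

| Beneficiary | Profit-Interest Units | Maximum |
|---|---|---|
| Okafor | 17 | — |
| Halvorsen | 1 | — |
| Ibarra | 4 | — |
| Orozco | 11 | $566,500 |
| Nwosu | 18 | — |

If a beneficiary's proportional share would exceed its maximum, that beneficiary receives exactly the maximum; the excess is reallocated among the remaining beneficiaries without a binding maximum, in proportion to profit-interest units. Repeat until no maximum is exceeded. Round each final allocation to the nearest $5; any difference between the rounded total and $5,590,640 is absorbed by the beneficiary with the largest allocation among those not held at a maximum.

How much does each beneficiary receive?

Okafor: $2,135,260; Halvorsen: $125,605; Ibarra: $502,415; Orozco: $566,500; Nwosu: $2,260,860

Total profit-interest units = 51.
Unconstrained shares: Okafor 1,863,546.67; Halvorsen 109,620.39; Ibarra 438,481.57; Orozco 1,205,824.31; Nwosu 1,973,167.06.
Cap binds for Orozco ($566,500); remaining pool $5,024,140 reallocated over remaining profit-interest units 40.
Shares after redistribution: Okafor 2,135,259.50 → $2,135,260; Halvorsen 125,603.50 → $125,605; Ibarra 502,414.00 → $502,415; Nwosu 2,260,863.00 → $2,260,865.
Rounding difference −$5 applied to Nwosu → $2,260,860.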